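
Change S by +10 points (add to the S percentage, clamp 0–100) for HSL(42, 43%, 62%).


Original S = 43%
Adjustment = +10 percentage points
New S = 43 + (10) = 53
Clamp to [0, 100] → 53
= HSL(42°, 53%, 62%)


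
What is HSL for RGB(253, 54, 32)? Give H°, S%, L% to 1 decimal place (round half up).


Normalize: R'=253/255≈0.9922, G'=54/255≈0.2118, B'=32/255≈0.1255
Max=253/255, Min=32/255, Δ=Max-Min=221/255
L = (Max+Min)/2 = (253+32)/510 = 285/510 = 0.55882… → L = 55.9%
L > 0.5 → S = Δ/(2-Max-Min) = 221/(510-253-32) = 221/225 = 0.98222… → S = 98.2%
(the 1/255 factors cancel in S and H, so raw channel differences can be used)
Max is R' → H = 60 × (((G-B)/Δ) mod 6) = 60 × (((54-32)/221) mod 6)
  22/221 = 0.0995…
  H = 60 × 0.0995… = 5.972…° → H = 6.0°
= HSL(6.0°, 98.2%, 55.9%)


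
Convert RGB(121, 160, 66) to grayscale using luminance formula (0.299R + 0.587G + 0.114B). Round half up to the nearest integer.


Gray = 0.299×R + 0.587×G + 0.114×B
Gray = 0.299×121 + 0.587×160 + 0.114×66
Gray = 36.179 + 93.920 + 7.524
Gray = 137.623 → round half up → 138
Gray = 138


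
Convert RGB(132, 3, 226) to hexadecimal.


R = 132 → 84 (hex)
G = 3 → 03 (hex)
B = 226 → E2 (hex)
Hex = #8403E2


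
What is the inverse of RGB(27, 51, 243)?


Invert: (255-R, 255-G, 255-B)
R: 255-27 = 228
G: 255-51 = 204
B: 255-243 = 12
= RGB(228, 204, 12)


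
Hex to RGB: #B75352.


B7 → 183 (R)
53 → 83 (G)
52 → 82 (B)
= RGB(183, 83, 82)


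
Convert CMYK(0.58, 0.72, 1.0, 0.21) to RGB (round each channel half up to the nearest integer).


R = 255 × (1-C) × (1-K) = 255 × 0.42 × 0.79 = 84.609 → 85
G = 255 × (1-M) × (1-K) = 255 × 0.28 × 0.79 = 56.406 → 56
B = 255 × (1-Y) × (1-K) = 255 × 0.00 × 0.79 = 0
= RGB(85, 56, 0)


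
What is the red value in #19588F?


Color: #19588F
R = 19 = 25
G = 58 = 88
B = 8F = 143
Red = 25


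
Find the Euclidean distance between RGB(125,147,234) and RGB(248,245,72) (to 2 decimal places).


d = √[(R₁-R₂)² + (G₁-G₂)² + (B₁-B₂)²]
d = √[(125-248)² + (147-245)² + (234-72)²]
d = √[15129 + 9604 + 26244]
d = √50977
d ≈ 225.78


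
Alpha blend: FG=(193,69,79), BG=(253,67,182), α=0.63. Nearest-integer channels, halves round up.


C = α×F + (1-α)×B, with 1-α = 0.37
R: 0.63×193 + 0.37×253 = 121.59 + 93.61 = 215.20 → 215
G: 0.63×69 + 0.37×67 = 43.47 + 24.79 = 68.26 → 68
B: 0.63×79 + 0.37×182 = 49.77 + 67.34 = 117.11 → 117
= RGB(215, 68, 117)


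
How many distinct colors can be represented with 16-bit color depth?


Colors = 2^bits = 2^16
= 65,536 colors


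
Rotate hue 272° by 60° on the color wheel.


New hue = (H + rotation) mod 360
New hue = (272 + 60) mod 360
= 332 mod 360
= 332°


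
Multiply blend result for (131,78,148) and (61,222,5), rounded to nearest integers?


Multiply: C = A×B/255, rounded to nearest integer
R: 131×61/255 = 7991/255 ≈ 31.337 → 31
G: 78×222/255 = 17316/255 ≈ 67.906 → 68
B: 148×5/255 = 740/255 ≈ 2.902 → 3
= RGB(31, 68, 3)


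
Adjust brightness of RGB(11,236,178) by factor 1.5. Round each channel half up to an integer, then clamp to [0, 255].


Multiply each channel by 1.5, round half up, clamp to [0, 255]
R: 11×1.5 = 16.5 → round → 17
G: 236×1.5 = 354 → clamp → 255
B: 178×1.5 = 267 → clamp → 255
= RGB(17, 255, 255)


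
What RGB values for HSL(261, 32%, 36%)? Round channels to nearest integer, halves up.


H=261°, S=0.32, L=0.36
C = (1-|2L-1|)×S = (1-|-0.28|)×0.32 = 0.2304
H' = H/60 = 261/60 ≈ 4.3500; X = C×(1-|H' mod 2 - 1|) = 0.08064
m = L - C/2 = 0.36 - 0.1152 = 0.2448
Sector ⌊H'⌋ = 4 → (R',G',B') = (0.08064, 0.0, 0.2304)
RGB = ((R'+m)×255, (G'+m)×255, (B'+m)×255) = (82.9872, 62.424, 121.176)
Round half up → RGB(83, 62, 121)


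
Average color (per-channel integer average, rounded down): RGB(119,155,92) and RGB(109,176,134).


Midpoint: each channel = ⌊(C₁+C₂)/2⌋
R: ⌊(119+109)/2⌋ = 114
G: ⌊(155+176)/2⌋ = 165
B: ⌊(92+134)/2⌋ = 113
= RGB(114, 165, 113)


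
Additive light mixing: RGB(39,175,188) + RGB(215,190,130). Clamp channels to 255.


Additive: each channel = min(255, C₁+C₂)
R: 39+215 = 254 → 254
G: 175+190 = 365 → 255
B: 188+130 = 318 → 255
= RGB(254, 255, 255)


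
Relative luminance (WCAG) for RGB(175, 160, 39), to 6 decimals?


Linearize each channel (sRGB transfer function): c = v/255; c_lin = c/12.92 if c ≤ 0.04045, else ((c+0.055)/1.055)^2.4
  R: 175/255 ≈ 0.686275 > 0.04045 → ((0.686275+0.055)/1.055)^2.4 ≈ 0.428690
  G: 160/255 ≈ 0.627451 > 0.04045 → ((0.627451+0.055)/1.055)^2.4 ≈ 0.351533
  B: 39/255 ≈ 0.152941 > 0.04045 → ((0.152941+0.055)/1.055)^2.4 ≈ 0.020289
R_lin = 0.428690, G_lin = 0.351533, B_lin = 0.020289
L = 0.2126×R + 0.7152×G + 0.0722×B
L = 0.2126×0.428690 + 0.7152×0.351533 + 0.0722×0.020289
L ≈ 0.344021


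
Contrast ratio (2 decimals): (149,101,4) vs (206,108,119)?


Linearize each sRGB channel c=v/255: c/12.92 if c ≤ 0.04045 else ((c+0.055)/1.055)^2.4
L = 0.2126×R_lin + 0.7152×G_lin + 0.0722×B_lin
Color 1 (149,101,4):
  R=149: 149/255≈0.5843 > 0.04045 → ((0.5843+0.055)/1.055)^2.4 ≈ 0.30054
  G=101: 101/255≈0.3961 > 0.04045 → ((0.3961+0.055)/1.055)^2.4 ≈ 0.13014
  B=4: 4/255≈0.0157 ≤ 0.04045 → 0.0157/12.92 ≈ 0.00121
  L1 = 0.2126×0.30054 + 0.7152×0.13014 + 0.0722×0.00121 ≈ 0.15706
Color 2 (206,108,119):
  R=206: 206/255≈0.8078 > 0.04045 → ((0.8078+0.055)/1.055)^2.4 ≈ 0.61721
  G=108: 108/255≈0.4235 > 0.04045 → ((0.4235+0.055)/1.055)^2.4 ≈ 0.14996
  B=119: 119/255≈0.4667 > 0.04045 → ((0.4667+0.055)/1.055)^2.4 ≈ 0.18447
  L2 = 0.2126×0.61721 + 0.7152×0.14996 + 0.0722×0.18447 ≈ 0.25179
Lighter = 0.25179, Darker = 0.15706
Ratio = (L_lighter + 0.05) / (L_darker + 0.05)
Ratio = (0.25179 + 0.05) / (0.15706 + 0.05) = 0.30179 / 0.20706 ≈ 1.4575
Ratio ≈ 1.46:1


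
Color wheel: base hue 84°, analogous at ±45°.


Base hue: 84°
Left analog: (84 - 45) mod 360 = 39°
Right analog: (84 + 45) mod 360 = 129°
Analogous hues = 39° and 129°


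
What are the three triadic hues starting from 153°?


Triadic: equally spaced at 120° intervals
H1 = 153°
H2 = (153 + 120) mod 360 = 273°
H3 = (153 + 240) mod 360 = 33°
Triadic = 153°, 273°, 33°


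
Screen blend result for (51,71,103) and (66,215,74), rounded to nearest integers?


Screen: C = 255 - (255-A)×(255-B)/255, rounded to nearest integer
R: 255 - (255-51)×(255-66)/255 = 255 - 38556/255 ≈ 255 - 151.200 = 103.800 → 104
G: 255 - (255-71)×(255-215)/255 = 255 - 7360/255 ≈ 255 - 28.863 = 226.137 → 226
B: 255 - (255-103)×(255-74)/255 = 255 - 27512/255 ≈ 255 - 107.890 = 147.110 → 147
= RGB(104, 226, 147)


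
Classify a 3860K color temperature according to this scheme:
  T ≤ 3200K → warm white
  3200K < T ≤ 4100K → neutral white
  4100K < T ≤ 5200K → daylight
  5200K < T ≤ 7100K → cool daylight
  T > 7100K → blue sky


Temperature: 3860K
3200K < 3860K ≤ 4100K → neutral white
Classification: neutral white


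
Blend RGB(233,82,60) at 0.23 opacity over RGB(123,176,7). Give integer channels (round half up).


C = α×F + (1-α)×B, with 1-α = 0.77
R: 0.23×233 + 0.77×123 = 53.59 + 94.71 = 148.30 → 148
G: 0.23×82 + 0.77×176 = 18.86 + 135.52 = 154.38 → 154
B: 0.23×60 + 0.77×7 = 13.80 + 5.39 = 19.19 → 19
= RGB(148, 154, 19)


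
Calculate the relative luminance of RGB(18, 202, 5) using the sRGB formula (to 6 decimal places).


Linearize each channel (sRGB transfer function): c = v/255; c_lin = c/12.92 if c ≤ 0.04045, else ((c+0.055)/1.055)^2.4
  R: 18/255 ≈ 0.070588 > 0.04045 → ((0.070588+0.055)/1.055)^2.4 ≈ 0.006049
  G: 202/255 ≈ 0.792157 > 0.04045 → ((0.792157+0.055)/1.055)^2.4 ≈ 0.590619
  B: 5/255 ≈ 0.019608 ≤ 0.04045 → 0.019608/12.92 ≈ 0.001518
R_lin = 0.006049, G_lin = 0.590619, B_lin = 0.001518
L = 0.2126×R + 0.7152×G + 0.0722×B
L = 0.2126×0.006049 + 0.7152×0.590619 + 0.0722×0.001518
L ≈ 0.423806


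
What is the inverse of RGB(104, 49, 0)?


Invert: (255-R, 255-G, 255-B)
R: 255-104 = 151
G: 255-49 = 206
B: 255-0 = 255
= RGB(151, 206, 255)


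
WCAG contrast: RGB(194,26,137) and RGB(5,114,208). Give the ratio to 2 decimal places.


Linearize each sRGB channel c=v/255: c/12.92 if c ≤ 0.04045 else ((c+0.055)/1.055)^2.4
L = 0.2126×R_lin + 0.7152×G_lin + 0.0722×B_lin
Color 1 (194,26,137):
  R=194: 194/255≈0.7608 > 0.04045 → ((0.7608+0.055)/1.055)^2.4 ≈ 0.53948
  G=26: 26/255≈0.1020 > 0.04045 → ((0.1020+0.055)/1.055)^2.4 ≈ 0.01033
  B=137: 137/255≈0.5373 > 0.04045 → ((0.5373+0.055)/1.055)^2.4 ≈ 0.25016
  L1 = 0.2126×0.53948 + 0.7152×0.01033 + 0.0722×0.25016 ≈ 0.14014
Color 2 (5,114,208):
  R=5: 5/255≈0.0196 ≤ 0.04045 → 0.0196/12.92 ≈ 0.00152
  G=114: 114/255≈0.4471 > 0.04045 → ((0.4471+0.055)/1.055)^2.4 ≈ 0.16827
  B=208: 208/255≈0.8157 > 0.04045 → ((0.8157+0.055)/1.055)^2.4 ≈ 0.63076
  L2 = 0.2126×0.00152 + 0.7152×0.16827 + 0.0722×0.63076 ≈ 0.16621
Lighter = 0.16621, Darker = 0.14014
Ratio = (L_lighter + 0.05) / (L_darker + 0.05)
Ratio = (0.16621 + 0.05) / (0.14014 + 0.05) = 0.21621 / 0.19014 ≈ 1.1371
Ratio ≈ 1.14:1


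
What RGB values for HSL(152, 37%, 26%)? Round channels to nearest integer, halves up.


H=152°, S=0.37, L=0.26
C = (1-|2L-1|)×S = (1-|-0.48|)×0.37 = 0.1924
H' = H/60 = 152/60 ≈ 2.5333; X = C×(1-|H' mod 2 - 1|) ≈ 0.1026
m = L - C/2 = 0.26 - 0.0962 = 0.1638
Sector ⌊H'⌋ = 2 → (R',G',B') = (0.0, 0.1924, ≈0.1026)
RGB = ((R'+m)×255, (G'+m)×255, (B'+m)×255) = (41.769, 90.831, 67.9354)
Round half up → RGB(42, 91, 68)


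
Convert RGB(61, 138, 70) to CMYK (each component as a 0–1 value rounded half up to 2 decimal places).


R'=61/255≈0.2392, G'=138/255≈0.5412, B'=70/255≈0.2745
K = 1 - max(R',G',B') = 1 - 138/255 = 117/255 = 0.45882… → 0.46
(1-R'-K)/(1-K) simplifies to (max-R)/max with max = 138:
C = (138-61)/138 = 77/138 = 0.55797… → 0.56
M = (138-138)/138 = 0/138 = 0 → 0.00
Y = (138-70)/138 = 68/138 = 0.49275… → 0.49
= CMYK(0.56, 0.00, 0.49, 0.46)


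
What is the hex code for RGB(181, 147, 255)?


R = 181 → B5 (hex)
G = 147 → 93 (hex)
B = 255 → FF (hex)
Hex = #B593FF


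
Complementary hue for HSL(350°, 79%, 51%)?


Complement = opposite side of color wheel = hue + 180°
H' = (350 + 180) mod 360 = 170°
S and L unchanged.
= HSL(170°, 79%, 51%)


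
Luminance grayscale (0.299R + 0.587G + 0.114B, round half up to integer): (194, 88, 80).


Gray = 0.299×R + 0.587×G + 0.114×B
Gray = 0.299×194 + 0.587×88 + 0.114×80
Gray = 58.006 + 51.656 + 9.120
Gray = 118.782 → round half up → 119
Gray = 119


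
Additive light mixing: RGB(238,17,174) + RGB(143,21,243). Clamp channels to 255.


Additive: each channel = min(255, C₁+C₂)
R: 238+143 = 381 → 255
G: 17+21 = 38 → 38
B: 174+243 = 417 → 255
= RGB(255, 38, 255)


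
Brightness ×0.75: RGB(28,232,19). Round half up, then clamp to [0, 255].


Multiply each channel by 0.75, round half up, clamp to [0, 255]
R: 28×0.75 = 21
G: 232×0.75 = 174
B: 19×0.75 = 14.25 → round → 14
= RGB(21, 174, 14)


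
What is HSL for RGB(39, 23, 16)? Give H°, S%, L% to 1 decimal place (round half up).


Normalize: R'=39/255≈0.1529, G'=23/255≈0.0902, B'=16/255≈0.0627
Max=39/255, Min=16/255, Δ=Max-Min=23/255
L = (Max+Min)/2 = (39+16)/510 = 55/510 = 0.10784… → L = 10.8%
L ≤ 0.5 → S = Δ/(Max+Min) = 23/(39+16) = 23/55 = 0.41818… → S = 41.8%
(the 1/255 factors cancel in S and H, so raw channel differences can be used)
Max is R' → H = 60 × (((G-B)/Δ) mod 6) = 60 × (((23-16)/23) mod 6)
  7/23 = 0.3043…
  H = 60 × 0.3043… = 18.260…° → H = 18.3°
= HSL(18.3°, 41.8%, 10.8%)


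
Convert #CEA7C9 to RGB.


CE → 206 (R)
A7 → 167 (G)
C9 → 201 (B)
= RGB(206, 167, 201)


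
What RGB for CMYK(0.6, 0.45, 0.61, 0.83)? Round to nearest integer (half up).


R = 255 × (1-C) × (1-K) = 255 × 0.40 × 0.17 = 17.34 → 17
G = 255 × (1-M) × (1-K) = 255 × 0.55 × 0.17 = 23.8425 → 24
B = 255 × (1-Y) × (1-K) = 255 × 0.39 × 0.17 = 16.9065 → 17
= RGB(17, 24, 17)


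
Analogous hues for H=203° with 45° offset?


Base hue: 203°
Left analog: (203 - 45) mod 360 = 158°
Right analog: (203 + 45) mod 360 = 248°
Analogous hues = 158° and 248°


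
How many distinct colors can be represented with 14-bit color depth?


Colors = 2^bits = 2^14
= 16,384 colors


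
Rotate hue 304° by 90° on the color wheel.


New hue = (H + rotation) mod 360
New hue = (304 + 90) mod 360
= 394 mod 360
= 34°


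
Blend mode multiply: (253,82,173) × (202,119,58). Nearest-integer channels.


Multiply: C = A×B/255, rounded to nearest integer
R: 253×202/255 = 51106/255 ≈ 200.416 → 200
G: 82×119/255 = 9758/255 ≈ 38.267 → 38
B: 173×58/255 = 10034/255 ≈ 39.349 → 39
= RGB(200, 38, 39)


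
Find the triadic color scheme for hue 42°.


Triadic: equally spaced at 120° intervals
H1 = 42°
H2 = (42 + 120) mod 360 = 162°
H3 = (42 + 240) mod 360 = 282°
Triadic = 42°, 162°, 282°


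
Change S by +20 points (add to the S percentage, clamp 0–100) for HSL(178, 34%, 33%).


Original S = 34%
Adjustment = +20 percentage points
New S = 34 + (20) = 54
Clamp to [0, 100] → 54
= HSL(178°, 54%, 33%)


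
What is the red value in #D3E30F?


Color: #D3E30F
R = D3 = 211
G = E3 = 227
B = 0F = 15
Red = 211


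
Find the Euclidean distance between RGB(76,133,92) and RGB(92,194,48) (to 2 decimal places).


d = √[(R₁-R₂)² + (G₁-G₂)² + (B₁-B₂)²]
d = √[(76-92)² + (133-194)² + (92-48)²]
d = √[256 + 3721 + 1936]
d = √5913
d ≈ 76.90


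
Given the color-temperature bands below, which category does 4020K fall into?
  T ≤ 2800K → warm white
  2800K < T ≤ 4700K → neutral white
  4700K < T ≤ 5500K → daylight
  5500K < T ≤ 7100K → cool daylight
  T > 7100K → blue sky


Temperature: 4020K
2800K < 4020K ≤ 4700K → neutral white
Classification: neutral white


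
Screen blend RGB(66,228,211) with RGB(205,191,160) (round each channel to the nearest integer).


Screen: C = 255 - (255-A)×(255-B)/255, rounded to nearest integer
R: 255 - (255-66)×(255-205)/255 = 255 - 9450/255 ≈ 255 - 37.059 = 217.941 → 218
G: 255 - (255-228)×(255-191)/255 = 255 - 1728/255 ≈ 255 - 6.776 = 248.224 → 248
B: 255 - (255-211)×(255-160)/255 = 255 - 4180/255 ≈ 255 - 16.392 = 238.608 → 239
= RGB(218, 248, 239)


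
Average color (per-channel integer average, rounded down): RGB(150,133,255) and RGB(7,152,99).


Midpoint: each channel = ⌊(C₁+C₂)/2⌋
R: ⌊(150+7)/2⌋ = 78
G: ⌊(133+152)/2⌋ = 142
B: ⌊(255+99)/2⌋ = 177
= RGB(78, 142, 177)


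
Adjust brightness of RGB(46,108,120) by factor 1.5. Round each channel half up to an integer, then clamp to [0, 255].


Multiply each channel by 1.5, round half up, clamp to [0, 255]
R: 46×1.5 = 69
G: 108×1.5 = 162
B: 120×1.5 = 180
= RGB(69, 162, 180)


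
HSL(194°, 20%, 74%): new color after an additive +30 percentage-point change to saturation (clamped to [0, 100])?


Original S = 20%
Adjustment = +30 percentage points
New S = 20 + (30) = 50
Clamp to [0, 100] → 50
= HSL(194°, 50%, 74%)


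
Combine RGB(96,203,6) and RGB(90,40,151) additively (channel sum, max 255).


Additive: each channel = min(255, C₁+C₂)
R: 96+90 = 186 → 186
G: 203+40 = 243 → 243
B: 6+151 = 157 → 157
= RGB(186, 243, 157)


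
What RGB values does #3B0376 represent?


3B → 59 (R)
03 → 3 (G)
76 → 118 (B)
= RGB(59, 3, 118)


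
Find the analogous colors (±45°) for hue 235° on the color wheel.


Base hue: 235°
Left analog: (235 - 45) mod 360 = 190°
Right analog: (235 + 45) mod 360 = 280°
Analogous hues = 190° and 280°


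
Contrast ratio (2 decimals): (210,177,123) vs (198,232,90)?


Linearize each sRGB channel c=v/255: c/12.92 if c ≤ 0.04045 else ((c+0.055)/1.055)^2.4
L = 0.2126×R_lin + 0.7152×G_lin + 0.0722×B_lin
Color 1 (210,177,123):
  R=210: 210/255≈0.8235 > 0.04045 → ((0.8235+0.055)/1.055)^2.4 ≈ 0.64448
  G=177: 177/255≈0.6941 > 0.04045 → ((0.6941+0.055)/1.055)^2.4 ≈ 0.43966
  B=123: 123/255≈0.4824 > 0.04045 → ((0.4824+0.055)/1.055)^2.4 ≈ 0.19807
  L1 = 0.2126×0.64448 + 0.7152×0.43966 + 0.0722×0.19807 ≈ 0.46576
Color 2 (198,232,90):
  R=198: 198/255≈0.7765 > 0.04045 → ((0.7765+0.055)/1.055)^2.4 ≈ 0.56471
  G=232: 232/255≈0.9098 > 0.04045 → ((0.9098+0.055)/1.055)^2.4 ≈ 0.80695
  B=90: 90/255≈0.3529 > 0.04045 → ((0.3529+0.055)/1.055)^2.4 ≈ 0.10224
  L2 = 0.2126×0.56471 + 0.7152×0.80695 + 0.0722×0.10224 ≈ 0.70457
Lighter = 0.70457, Darker = 0.46576
Ratio = (L_lighter + 0.05) / (L_darker + 0.05)
Ratio = (0.70457 + 0.05) / (0.46576 + 0.05) = 0.75457 / 0.51576 ≈ 1.4630
Ratio ≈ 1.46:1


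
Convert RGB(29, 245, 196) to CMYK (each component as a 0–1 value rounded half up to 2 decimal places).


R'=29/255≈0.1137, G'=245/255≈0.9608, B'=196/255≈0.7686
K = 1 - max(R',G',B') = 1 - 245/255 = 10/255 = 0.03921… → 0.04
(1-R'-K)/(1-K) simplifies to (max-R)/max with max = 245:
C = (245-29)/245 = 216/245 = 0.88163… → 0.88
M = (245-245)/245 = 0/245 = 0 → 0.00
Y = (245-196)/245 = 49/245 = 0.2 → 0.20
= CMYK(0.88, 0.00, 0.20, 0.04)


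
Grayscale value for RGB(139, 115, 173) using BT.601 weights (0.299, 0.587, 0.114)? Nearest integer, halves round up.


Gray = 0.299×R + 0.587×G + 0.114×B
Gray = 0.299×139 + 0.587×115 + 0.114×173
Gray = 41.561 + 67.505 + 19.722
Gray = 128.788 → round half up → 129
Gray = 129


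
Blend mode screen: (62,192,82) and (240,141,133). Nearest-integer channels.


Screen: C = 255 - (255-A)×(255-B)/255, rounded to nearest integer
R: 255 - (255-62)×(255-240)/255 = 255 - 2895/255 ≈ 255 - 11.353 = 243.647 → 244
G: 255 - (255-192)×(255-141)/255 = 255 - 7182/255 ≈ 255 - 28.165 = 226.835 → 227
B: 255 - (255-82)×(255-133)/255 = 255 - 21106/255 ≈ 255 - 82.769 = 172.231 → 172
= RGB(244, 227, 172)


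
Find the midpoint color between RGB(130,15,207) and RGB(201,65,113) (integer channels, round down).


Midpoint: each channel = ⌊(C₁+C₂)/2⌋
R: ⌊(130+201)/2⌋ = 165
G: ⌊(15+65)/2⌋ = 40
B: ⌊(207+113)/2⌋ = 160
= RGB(165, 40, 160)


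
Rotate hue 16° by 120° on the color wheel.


New hue = (H + rotation) mod 360
New hue = (16 + 120) mod 360
= 136 mod 360
= 136°


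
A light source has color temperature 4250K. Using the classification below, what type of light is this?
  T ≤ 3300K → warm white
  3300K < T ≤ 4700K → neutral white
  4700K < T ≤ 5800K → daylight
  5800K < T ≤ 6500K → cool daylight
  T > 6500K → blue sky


Temperature: 4250K
3300K < 4250K ≤ 4700K → neutral white
Classification: neutral white


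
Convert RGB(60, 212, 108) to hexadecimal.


R = 60 → 3C (hex)
G = 212 → D4 (hex)
B = 108 → 6C (hex)
Hex = #3CD46C


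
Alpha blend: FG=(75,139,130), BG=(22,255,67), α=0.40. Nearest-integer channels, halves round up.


C = α×F + (1-α)×B, with 1-α = 0.60
R: 0.40×75 + 0.60×22 = 30.00 + 13.20 = 43.20 → 43
G: 0.40×139 + 0.60×255 = 55.60 + 153.00 = 208.60 → 209
B: 0.40×130 + 0.60×67 = 52.00 + 40.20 = 92.20 → 92
= RGB(43, 209, 92)


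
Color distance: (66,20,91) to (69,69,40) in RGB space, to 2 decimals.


d = √[(R₁-R₂)² + (G₁-G₂)² + (B₁-B₂)²]
d = √[(66-69)² + (20-69)² + (91-40)²]
d = √[9 + 2401 + 2601]
d = √5011
d ≈ 70.79


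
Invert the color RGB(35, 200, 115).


Invert: (255-R, 255-G, 255-B)
R: 255-35 = 220
G: 255-200 = 55
B: 255-115 = 140
= RGB(220, 55, 140)


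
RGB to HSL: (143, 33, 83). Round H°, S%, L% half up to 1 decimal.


Normalize: R'=143/255≈0.5608, G'=33/255≈0.1294, B'=83/255≈0.3255
Max=143/255, Min=33/255, Δ=Max-Min=110/255
L = (Max+Min)/2 = (143+33)/510 = 176/510 = 0.34509… → L = 34.5%
L ≤ 0.5 → S = Δ/(Max+Min) = 110/(143+33) = 110/176 = 0.625 → S = 62.5%
(the 1/255 factors cancel in S and H, so raw channel differences can be used)
Max is R' → H = 60 × (((G-B)/Δ) mod 6) = 60 × (((33-83)/110) mod 6)
  (-50)/110 = -0.4545…; negative, so add 6 → 5.5454…
  H = 60 × 5.5454… = 332.727…° → H = 332.7°
= HSL(332.7°, 62.5%, 34.5%)


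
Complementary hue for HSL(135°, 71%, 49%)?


Complement = opposite side of color wheel = hue + 180°
H' = (135 + 180) mod 360 = 315°
S and L unchanged.
= HSL(315°, 71%, 49%)


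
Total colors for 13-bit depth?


Colors = 2^bits = 2^13
= 8,192 colors


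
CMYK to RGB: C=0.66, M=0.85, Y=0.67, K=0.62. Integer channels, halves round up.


R = 255 × (1-C) × (1-K) = 255 × 0.34 × 0.38 = 32.946 → 33
G = 255 × (1-M) × (1-K) = 255 × 0.15 × 0.38 = 14.535 → 15
B = 255 × (1-Y) × (1-K) = 255 × 0.33 × 0.38 = 31.977 → 32
= RGB(33, 15, 32)


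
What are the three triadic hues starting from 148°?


Triadic: equally spaced at 120° intervals
H1 = 148°
H2 = (148 + 120) mod 360 = 268°
H3 = (148 + 240) mod 360 = 28°
Triadic = 148°, 268°, 28°


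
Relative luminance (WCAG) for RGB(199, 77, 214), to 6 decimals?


Linearize each channel (sRGB transfer function): c = v/255; c_lin = c/12.92 if c ≤ 0.04045, else ((c+0.055)/1.055)^2.4
  R: 199/255 ≈ 0.780392 > 0.04045 → ((0.780392+0.055)/1.055)^2.4 ≈ 0.571125
  G: 77/255 ≈ 0.301961 > 0.04045 → ((0.301961+0.055)/1.055)^2.4 ≈ 0.074214
  B: 214/255 ≈ 0.839216 > 0.04045 → ((0.839216+0.055)/1.055)^2.4 ≈ 0.672443
R_lin = 0.571125, G_lin = 0.074214, B_lin = 0.672443
L = 0.2126×R + 0.7152×G + 0.0722×B
L = 0.2126×0.571125 + 0.7152×0.074214 + 0.0722×0.672443
L ≈ 0.223049


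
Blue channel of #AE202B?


Color: #AE202B
R = AE = 174
G = 20 = 32
B = 2B = 43
Blue = 43


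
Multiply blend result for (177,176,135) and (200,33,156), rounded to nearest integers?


Multiply: C = A×B/255, rounded to nearest integer
R: 177×200/255 = 35400/255 ≈ 138.824 → 139
G: 176×33/255 = 5808/255 ≈ 22.776 → 23
B: 135×156/255 = 21060/255 ≈ 82.588 → 83
= RGB(139, 23, 83)


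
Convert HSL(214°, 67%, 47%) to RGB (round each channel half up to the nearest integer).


H=214°, S=0.67, L=0.47
C = (1-|2L-1|)×S = (1-|-0.06|)×0.67 = 0.6298
H' = H/60 = 214/60 ≈ 3.5667; X = C×(1-|H' mod 2 - 1|) ≈ 0.2729
m = L - C/2 = 0.47 - 0.3149 = 0.1551
Sector ⌊H'⌋ = 3 → (R',G',B') = (0.0, ≈0.2729, 0.6298)
RGB = ((R'+m)×255, (G'+m)×255, (B'+m)×255) = (39.5505, 109.1434, 200.1495)
Round half up → RGB(40, 109, 200)


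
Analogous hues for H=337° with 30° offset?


Base hue: 337°
Left analog: (337 - 30) mod 360 = 307°
Right analog: (337 + 30) mod 360 = 7°
Analogous hues = 307° and 7°


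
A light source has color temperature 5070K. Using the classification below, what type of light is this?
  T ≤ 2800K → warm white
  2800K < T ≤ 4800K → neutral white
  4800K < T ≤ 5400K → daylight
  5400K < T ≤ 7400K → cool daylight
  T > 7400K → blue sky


Temperature: 5070K
4800K < 5070K ≤ 5400K → daylight
Classification: daylight


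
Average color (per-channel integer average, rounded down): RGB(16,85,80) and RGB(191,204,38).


Midpoint: each channel = ⌊(C₁+C₂)/2⌋
R: ⌊(16+191)/2⌋ = 103
G: ⌊(85+204)/2⌋ = 144
B: ⌊(80+38)/2⌋ = 59
= RGB(103, 144, 59)


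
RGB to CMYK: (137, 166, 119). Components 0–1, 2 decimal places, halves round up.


R'=137/255≈0.5373, G'=166/255≈0.6510, B'=119/255≈0.4667
K = 1 - max(R',G',B') = 1 - 166/255 = 89/255 = 0.34901… → 0.35
(1-R'-K)/(1-K) simplifies to (max-R)/max with max = 166:
C = (166-137)/166 = 29/166 = 0.17469… → 0.17
M = (166-166)/166 = 0/166 = 0 → 0.00
Y = (166-119)/166 = 47/166 = 0.28313… → 0.28
= CMYK(0.17, 0.00, 0.28, 0.35)


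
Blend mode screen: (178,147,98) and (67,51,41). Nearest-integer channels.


Screen: C = 255 - (255-A)×(255-B)/255, rounded to nearest integer
R: 255 - (255-178)×(255-67)/255 = 255 - 14476/255 ≈ 255 - 56.769 = 198.231 → 198
G: 255 - (255-147)×(255-51)/255 = 255 - 22032/255 ≈ 255 - 86.400 = 168.600 → 169
B: 255 - (255-98)×(255-41)/255 = 255 - 33598/255 ≈ 255 - 131.757 = 123.243 → 123
= RGB(198, 169, 123)


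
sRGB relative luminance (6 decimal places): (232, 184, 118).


Linearize each channel (sRGB transfer function): c = v/255; c_lin = c/12.92 if c ≤ 0.04045, else ((c+0.055)/1.055)^2.4
  R: 232/255 ≈ 0.909804 > 0.04045 → ((0.909804+0.055)/1.055)^2.4 ≈ 0.806952
  G: 184/255 ≈ 0.721569 > 0.04045 → ((0.721569+0.055)/1.055)^2.4 ≈ 0.479320
  B: 118/255 ≈ 0.462745 > 0.04045 → ((0.462745+0.055)/1.055)^2.4 ≈ 0.181164
R_lin = 0.806952, G_lin = 0.479320, B_lin = 0.181164
L = 0.2126×R + 0.7152×G + 0.0722×B
L = 0.2126×0.806952 + 0.7152×0.479320 + 0.0722×0.181164
L ≈ 0.527448


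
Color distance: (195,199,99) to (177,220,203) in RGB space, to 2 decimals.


d = √[(R₁-R₂)² + (G₁-G₂)² + (B₁-B₂)²]
d = √[(195-177)² + (199-220)² + (99-203)²]
d = √[324 + 441 + 10816]
d = √11581
d ≈ 107.62


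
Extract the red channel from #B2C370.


Color: #B2C370
R = B2 = 178
G = C3 = 195
B = 70 = 112
Red = 178


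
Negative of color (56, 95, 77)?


Invert: (255-R, 255-G, 255-B)
R: 255-56 = 199
G: 255-95 = 160
B: 255-77 = 178
= RGB(199, 160, 178)


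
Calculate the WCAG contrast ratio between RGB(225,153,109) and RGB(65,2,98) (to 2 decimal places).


Linearize each sRGB channel c=v/255: c/12.92 if c ≤ 0.04045 else ((c+0.055)/1.055)^2.4
L = 0.2126×R_lin + 0.7152×G_lin + 0.0722×B_lin
Color 1 (225,153,109):
  R=225: 225/255≈0.8824 > 0.04045 → ((0.8824+0.055)/1.055)^2.4 ≈ 0.75294
  G=153: 153/255≈0.6000 > 0.04045 → ((0.6000+0.055)/1.055)^2.4 ≈ 0.31855
  B=109: 109/255≈0.4275 > 0.04045 → ((0.4275+0.055)/1.055)^2.4 ≈ 0.15293
  L1 = 0.2126×0.75294 + 0.7152×0.31855 + 0.0722×0.15293 ≈ 0.39894
Color 2 (65,2,98):
  R=65: 65/255≈0.2549 > 0.04045 → ((0.2549+0.055)/1.055)^2.4 ≈ 0.05286
  G=2: 2/255≈0.0078 ≤ 0.04045 → 0.0078/12.92 ≈ 0.00061
  B=98: 98/255≈0.3843 > 0.04045 → ((0.3843+0.055)/1.055)^2.4 ≈ 0.12214
  L2 = 0.2126×0.05286 + 0.7152×0.00061 + 0.0722×0.12214 ≈ 0.02049
Lighter = 0.39894, Darker = 0.02049
Ratio = (L_lighter + 0.05) / (L_darker + 0.05)
Ratio = (0.39894 + 0.05) / (0.02049 + 0.05) = 0.44894 / 0.07049 ≈ 6.3688
Ratio ≈ 6.37:1


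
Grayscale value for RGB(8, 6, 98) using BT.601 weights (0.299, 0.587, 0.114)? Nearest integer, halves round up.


Gray = 0.299×R + 0.587×G + 0.114×B
Gray = 0.299×8 + 0.587×6 + 0.114×98
Gray = 2.392 + 3.522 + 11.172
Gray = 17.086 → round half up → 17
Gray = 17


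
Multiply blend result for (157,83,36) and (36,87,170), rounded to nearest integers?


Multiply: C = A×B/255, rounded to nearest integer
R: 157×36/255 = 5652/255 ≈ 22.165 → 22
G: 83×87/255 = 7221/255 ≈ 28.318 → 28
B: 36×170/255 = 6120/255 ≈ 24.000 → 24
= RGB(22, 28, 24)


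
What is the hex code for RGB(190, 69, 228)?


R = 190 → BE (hex)
G = 69 → 45 (hex)
B = 228 → E4 (hex)
Hex = #BE45E4


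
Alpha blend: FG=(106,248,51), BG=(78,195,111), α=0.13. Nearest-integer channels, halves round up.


C = α×F + (1-α)×B, with 1-α = 0.87
R: 0.13×106 + 0.87×78 = 13.78 + 67.86 = 81.64 → 82
G: 0.13×248 + 0.87×195 = 32.24 + 169.65 = 201.89 → 202
B: 0.13×51 + 0.87×111 = 6.63 + 96.57 = 103.20 → 103
= RGB(82, 202, 103)


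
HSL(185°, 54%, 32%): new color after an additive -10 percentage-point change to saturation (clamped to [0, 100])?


Original S = 54%
Adjustment = -10 percentage points
New S = 54 + (-10) = 44
Clamp to [0, 100] → 44
= HSL(185°, 44%, 32%)


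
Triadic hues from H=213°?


Triadic: equally spaced at 120° intervals
H1 = 213°
H2 = (213 + 120) mod 360 = 333°
H3 = (213 + 240) mod 360 = 93°
Triadic = 213°, 333°, 93°


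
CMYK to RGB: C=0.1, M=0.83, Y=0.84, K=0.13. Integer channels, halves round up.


R = 255 × (1-C) × (1-K) = 255 × 0.90 × 0.87 = 199.665 → 200
G = 255 × (1-M) × (1-K) = 255 × 0.17 × 0.87 = 37.7145 → 38
B = 255 × (1-Y) × (1-K) = 255 × 0.16 × 0.87 = 35.496 → 35
= RGB(200, 38, 35)


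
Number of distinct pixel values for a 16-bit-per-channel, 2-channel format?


Total bits = 16 bits/channel × 2 channels = 32 bits
Distinct pixel values = 2^32
= 4,294,967,296 pixel values


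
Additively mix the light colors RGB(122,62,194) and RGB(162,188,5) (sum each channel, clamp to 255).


Additive: each channel = min(255, C₁+C₂)
R: 122+162 = 284 → 255
G: 62+188 = 250 → 250
B: 194+5 = 199 → 199
= RGB(255, 250, 199)


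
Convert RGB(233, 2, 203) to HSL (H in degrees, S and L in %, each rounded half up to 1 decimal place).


Normalize: R'=233/255≈0.9137, G'=2/255≈0.0078, B'=203/255≈0.7961
Max=233/255, Min=2/255, Δ=Max-Min=231/255
L = (Max+Min)/2 = (233+2)/510 = 235/510 = 0.46078… → L = 46.1%
L ≤ 0.5 → S = Δ/(Max+Min) = 231/(233+2) = 231/235 = 0.98297… → S = 98.3%
(the 1/255 factors cancel in S and H, so raw channel differences can be used)
Max is R' → H = 60 × (((G-B)/Δ) mod 6) = 60 × (((2-203)/231) mod 6)
  (-201)/231 = -0.8701…; negative, so add 6 → 5.1298…
  H = 60 × 5.1298… = 307.792…° → H = 307.8°
= HSL(307.8°, 98.3%, 46.1%)


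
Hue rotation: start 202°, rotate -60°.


New hue = (H + rotation) mod 360
New hue = (202 -60) mod 360
= 142 mod 360
= 142°


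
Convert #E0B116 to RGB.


E0 → 224 (R)
B1 → 177 (G)
16 → 22 (B)
= RGB(224, 177, 22)


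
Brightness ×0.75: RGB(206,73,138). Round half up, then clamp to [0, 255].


Multiply each channel by 0.75, round half up, clamp to [0, 255]
R: 206×0.75 = 154.5 → round → 155
G: 73×0.75 = 54.75 → round → 55
B: 138×0.75 = 103.5 → round → 104
= RGB(155, 55, 104)


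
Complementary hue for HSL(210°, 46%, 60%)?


Complement = opposite side of color wheel = hue + 180°
H' = (210 + 180) mod 360 = 30°
S and L unchanged.
= HSL(30°, 46%, 60%)


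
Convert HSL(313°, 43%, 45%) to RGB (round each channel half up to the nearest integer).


H=313°, S=0.43, L=0.45
C = (1-|2L-1|)×S = (1-|-0.10|)×0.43 = 0.387
H' = H/60 = 313/60 ≈ 5.2167; X = C×(1-|H' mod 2 - 1|) = 0.30315
m = L - C/2 = 0.45 - 0.1935 = 0.2565
Sector ⌊H'⌋ = 5 → (R',G',B') = (0.387, 0.0, 0.30315)
RGB = ((R'+m)×255, (G'+m)×255, (B'+m)×255) = (164.0925, 65.4075, 142.71075)
Round half up → RGB(164, 65, 143)


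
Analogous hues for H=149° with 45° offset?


Base hue: 149°
Left analog: (149 - 45) mod 360 = 104°
Right analog: (149 + 45) mod 360 = 194°
Analogous hues = 104° and 194°


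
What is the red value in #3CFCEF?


Color: #3CFCEF
R = 3C = 60
G = FC = 252
B = EF = 239
Red = 60


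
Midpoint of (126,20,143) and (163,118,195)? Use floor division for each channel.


Midpoint: each channel = ⌊(C₁+C₂)/2⌋
R: ⌊(126+163)/2⌋ = 144
G: ⌊(20+118)/2⌋ = 69
B: ⌊(143+195)/2⌋ = 169
= RGB(144, 69, 169)


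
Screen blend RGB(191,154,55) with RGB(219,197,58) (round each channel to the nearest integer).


Screen: C = 255 - (255-A)×(255-B)/255, rounded to nearest integer
R: 255 - (255-191)×(255-219)/255 = 255 - 2304/255 ≈ 255 - 9.035 = 245.965 → 246
G: 255 - (255-154)×(255-197)/255 = 255 - 5858/255 ≈ 255 - 22.973 = 232.027 → 232
B: 255 - (255-55)×(255-58)/255 = 255 - 39400/255 ≈ 255 - 154.510 = 100.490 → 100
= RGB(246, 232, 100)


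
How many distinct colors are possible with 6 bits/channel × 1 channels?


Total bits = 6 bits/channel × 1 channels = 6 bits
Distinct colors = 2^6
= 64 colors


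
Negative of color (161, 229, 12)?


Invert: (255-R, 255-G, 255-B)
R: 255-161 = 94
G: 255-229 = 26
B: 255-12 = 243
= RGB(94, 26, 243)


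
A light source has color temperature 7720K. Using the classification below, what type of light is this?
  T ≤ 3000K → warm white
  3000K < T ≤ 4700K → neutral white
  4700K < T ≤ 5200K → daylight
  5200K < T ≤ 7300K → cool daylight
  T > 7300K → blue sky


Temperature: 7720K
7720K > 7300K → blue sky
Classification: blue sky


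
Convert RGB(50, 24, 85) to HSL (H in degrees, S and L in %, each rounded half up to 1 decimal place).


Normalize: R'=50/255≈0.1961, G'=24/255≈0.0941, B'=85/255≈0.3333
Max=85/255, Min=24/255, Δ=Max-Min=61/255
L = (Max+Min)/2 = (85+24)/510 = 109/510 = 0.21372… → L = 21.4%
L ≤ 0.5 → S = Δ/(Max+Min) = 61/(85+24) = 61/109 = 0.55963… → S = 56.0%
(the 1/255 factors cancel in S and H, so raw channel differences can be used)
Max is B' → H = 60 × ((R-G)/Δ + 4) = 60 × ((50-24)/61 + 4)
  26/61 + 4 = 0.4262… + 4 = 4.4262…
  H = 60 × 4.4262… = 265.573…° → H = 265.6°
= HSL(265.6°, 56.0%, 21.4%)


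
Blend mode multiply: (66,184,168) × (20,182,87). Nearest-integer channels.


Multiply: C = A×B/255, rounded to nearest integer
R: 66×20/255 = 1320/255 ≈ 5.176 → 5
G: 184×182/255 = 33488/255 ≈ 131.325 → 131
B: 168×87/255 = 14616/255 ≈ 57.318 → 57
= RGB(5, 131, 57)


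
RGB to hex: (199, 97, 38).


R = 199 → C7 (hex)
G = 97 → 61 (hex)
B = 38 → 26 (hex)
Hex = #C76126


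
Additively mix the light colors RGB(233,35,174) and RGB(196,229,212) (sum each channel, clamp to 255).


Additive: each channel = min(255, C₁+C₂)
R: 233+196 = 429 → 255
G: 35+229 = 264 → 255
B: 174+212 = 386 → 255
= RGB(255, 255, 255)


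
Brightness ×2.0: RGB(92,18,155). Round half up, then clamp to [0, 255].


Multiply each channel by 2.0, round half up, clamp to [0, 255]
R: 92×2.0 = 184
G: 18×2.0 = 36
B: 155×2.0 = 310 → clamp → 255
= RGB(184, 36, 255)


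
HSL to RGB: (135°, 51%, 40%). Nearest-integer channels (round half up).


H=135°, S=0.51, L=0.40
C = (1-|2L-1|)×S = (1-|-0.20|)×0.51 = 0.408
H' = H/60 = 135/60 ≈ 2.2500; X = C×(1-|H' mod 2 - 1|) = 0.102
m = L - C/2 = 0.40 - 0.204 = 0.196
Sector ⌊H'⌋ = 2 → (R',G',B') = (0.0, 0.408, 0.102)
RGB = ((R'+m)×255, (G'+m)×255, (B'+m)×255) = (49.98, 154.02, 75.99)
Round half up → RGB(50, 154, 76)


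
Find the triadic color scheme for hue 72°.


Triadic: equally spaced at 120° intervals
H1 = 72°
H2 = (72 + 120) mod 360 = 192°
H3 = (72 + 240) mod 360 = 312°
Triadic = 72°, 192°, 312°


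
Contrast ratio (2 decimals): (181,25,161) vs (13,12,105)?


Linearize each sRGB channel c=v/255: c/12.92 if c ≤ 0.04045 else ((c+0.055)/1.055)^2.4
L = 0.2126×R_lin + 0.7152×G_lin + 0.0722×B_lin
Color 1 (181,25,161):
  R=181: 181/255≈0.7098 > 0.04045 → ((0.7098+0.055)/1.055)^2.4 ≈ 0.46208
  G=25: 25/255≈0.0980 > 0.04045 → ((0.0980+0.055)/1.055)^2.4 ≈ 0.00972
  B=161: 161/255≈0.6314 > 0.04045 → ((0.6314+0.055)/1.055)^2.4 ≈ 0.35640
  L1 = 0.2126×0.46208 + 0.7152×0.00972 + 0.0722×0.35640 ≈ 0.13092
Color 2 (13,12,105):
  R=13: 13/255≈0.0510 > 0.04045 → ((0.0510+0.055)/1.055)^2.4 ≈ 0.00402
  G=12: 12/255≈0.0471 > 0.04045 → ((0.0471+0.055)/1.055)^2.4 ≈ 0.00368
  B=105: 105/255≈0.4118 > 0.04045 → ((0.4118+0.055)/1.055)^2.4 ≈ 0.14126
  L2 = 0.2126×0.00402 + 0.7152×0.00368 + 0.0722×0.14126 ≈ 0.01368
Lighter = 0.13092, Darker = 0.01368
Ratio = (L_lighter + 0.05) / (L_darker + 0.05)
Ratio = (0.13092 + 0.05) / (0.01368 + 0.05) = 0.18092 / 0.06368 ≈ 2.8409
Ratio ≈ 2.84:1


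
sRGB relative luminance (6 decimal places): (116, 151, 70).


Linearize each channel (sRGB transfer function): c = v/255; c_lin = c/12.92 if c ≤ 0.04045, else ((c+0.055)/1.055)^2.4
  R: 116/255 ≈ 0.454902 > 0.04045 → ((0.454902+0.055)/1.055)^2.4 ≈ 0.174647
  G: 151/255 ≈ 0.592157 > 0.04045 → ((0.592157+0.055)/1.055)^2.4 ≈ 0.309469
  B: 70/255 ≈ 0.274510 > 0.04045 → ((0.274510+0.055)/1.055)^2.4 ≈ 0.061246
R_lin = 0.174647, G_lin = 0.309469, B_lin = 0.061246
L = 0.2126×R + 0.7152×G + 0.0722×B
L = 0.2126×0.174647 + 0.7152×0.309469 + 0.0722×0.061246
L ≈ 0.262884


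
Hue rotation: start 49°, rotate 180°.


New hue = (H + rotation) mod 360
New hue = (49 + 180) mod 360
= 229 mod 360
= 229°


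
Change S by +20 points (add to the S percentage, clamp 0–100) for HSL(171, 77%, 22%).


Original S = 77%
Adjustment = +20 percentage points
New S = 77 + (20) = 97
Clamp to [0, 100] → 97
= HSL(171°, 97%, 22%)


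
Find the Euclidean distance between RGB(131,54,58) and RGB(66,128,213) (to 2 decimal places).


d = √[(R₁-R₂)² + (G₁-G₂)² + (B₁-B₂)²]
d = √[(131-66)² + (54-128)² + (58-213)²]
d = √[4225 + 5476 + 24025]
d = √33726
d ≈ 183.65


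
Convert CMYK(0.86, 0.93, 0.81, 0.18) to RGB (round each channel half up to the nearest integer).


R = 255 × (1-C) × (1-K) = 255 × 0.14 × 0.82 = 29.274 → 29
G = 255 × (1-M) × (1-K) = 255 × 0.07 × 0.82 = 14.637 → 15
B = 255 × (1-Y) × (1-K) = 255 × 0.19 × 0.82 = 39.729 → 40
= RGB(29, 15, 40)


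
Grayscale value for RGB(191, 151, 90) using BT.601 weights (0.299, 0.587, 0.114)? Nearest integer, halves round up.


Gray = 0.299×R + 0.587×G + 0.114×B
Gray = 0.299×191 + 0.587×151 + 0.114×90
Gray = 57.109 + 88.637 + 10.260
Gray = 156.006 → round half up → 156
Gray = 156


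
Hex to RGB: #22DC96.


22 → 34 (R)
DC → 220 (G)
96 → 150 (B)
= RGB(34, 220, 150)


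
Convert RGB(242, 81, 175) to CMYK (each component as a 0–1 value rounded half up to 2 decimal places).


R'=242/255≈0.9490, G'=81/255≈0.3176, B'=175/255≈0.6863
K = 1 - max(R',G',B') = 1 - 242/255 = 13/255 = 0.05098… → 0.05
(1-R'-K)/(1-K) simplifies to (max-R)/max with max = 242:
C = (242-242)/242 = 0/242 = 0 → 0.00
M = (242-81)/242 = 161/242 = 0.66528… → 0.67
Y = (242-175)/242 = 67/242 = 0.27685… → 0.28
= CMYK(0.00, 0.67, 0.28, 0.05)


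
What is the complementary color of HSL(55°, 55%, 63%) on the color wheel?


Complement = opposite side of color wheel = hue + 180°
H' = (55 + 180) mod 360 = 235°
S and L unchanged.
= HSL(235°, 55%, 63%)


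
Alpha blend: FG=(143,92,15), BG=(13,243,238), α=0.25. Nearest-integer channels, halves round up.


C = α×F + (1-α)×B, with 1-α = 0.75
R: 0.25×143 + 0.75×13 = 35.75 + 9.75 = 45.50 → 46
G: 0.25×92 + 0.75×243 = 23.00 + 182.25 = 205.25 → 205
B: 0.25×15 + 0.75×238 = 3.75 + 178.50 = 182.25 → 182
= RGB(46, 205, 182)


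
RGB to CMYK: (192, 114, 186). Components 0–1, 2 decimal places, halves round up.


R'=192/255≈0.7529, G'=114/255≈0.4471, B'=186/255≈0.7294
K = 1 - max(R',G',B') = 1 - 192/255 = 63/255 = 0.24705… → 0.25
(1-R'-K)/(1-K) simplifies to (max-R)/max with max = 192:
C = (192-192)/192 = 0/192 = 0 → 0.00
M = (192-114)/192 = 78/192 = 0.40625 → 0.41
Y = (192-186)/192 = 6/192 = 0.03125 → 0.03
= CMYK(0.00, 0.41, 0.03, 0.25)


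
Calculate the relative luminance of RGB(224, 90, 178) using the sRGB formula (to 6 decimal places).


Linearize each channel (sRGB transfer function): c = v/255; c_lin = c/12.92 if c ≤ 0.04045, else ((c+0.055)/1.055)^2.4
  R: 224/255 ≈ 0.878431 > 0.04045 → ((0.878431+0.055)/1.055)^2.4 ≈ 0.745404
  G: 90/255 ≈ 0.352941 > 0.04045 → ((0.352941+0.055)/1.055)^2.4 ≈ 0.102242
  B: 178/255 ≈ 0.698039 > 0.04045 → ((0.698039+0.055)/1.055)^2.4 ≈ 0.445201
R_lin = 0.745404, G_lin = 0.102242, B_lin = 0.445201
L = 0.2126×R + 0.7152×G + 0.0722×B
L = 0.2126×0.745404 + 0.7152×0.102242 + 0.0722×0.445201
L ≈ 0.263740


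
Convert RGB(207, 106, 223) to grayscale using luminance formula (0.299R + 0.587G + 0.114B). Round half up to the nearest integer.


Gray = 0.299×R + 0.587×G + 0.114×B
Gray = 0.299×207 + 0.587×106 + 0.114×223
Gray = 61.893 + 62.222 + 25.422
Gray = 149.537 → round half up → 150
Gray = 150


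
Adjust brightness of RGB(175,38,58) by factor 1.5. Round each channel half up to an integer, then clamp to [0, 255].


Multiply each channel by 1.5, round half up, clamp to [0, 255]
R: 175×1.5 = 262.5 → round → 263 → clamp → 255
G: 38×1.5 = 57
B: 58×1.5 = 87
= RGB(255, 57, 87)
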